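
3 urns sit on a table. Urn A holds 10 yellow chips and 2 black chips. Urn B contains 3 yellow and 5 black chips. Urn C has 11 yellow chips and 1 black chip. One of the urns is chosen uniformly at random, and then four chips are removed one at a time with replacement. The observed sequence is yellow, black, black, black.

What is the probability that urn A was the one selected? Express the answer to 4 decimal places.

0.0402

Compute the likelihood of the observed sequence for each case: P(data | urn A) = (10/12)(2/12)(2/12)(2/12) = 0.003858; P(data | urn B) = (3/8)(5/8)(5/8)(5/8) = 0.091553; P(data | urn C) = (11/12)(1/12)(1/12)(1/12) = 0.00053048.
The prior-weighted likelihoods are 1/3 · 0.003858 = 0.001286, 1/3 · 0.091553 = 0.030518, 1/3 · 0.00053048 = 0.00017683; summing to 0.03198.
So P(urn A | data) = (0.001286) / (0.03198) = 0.040212.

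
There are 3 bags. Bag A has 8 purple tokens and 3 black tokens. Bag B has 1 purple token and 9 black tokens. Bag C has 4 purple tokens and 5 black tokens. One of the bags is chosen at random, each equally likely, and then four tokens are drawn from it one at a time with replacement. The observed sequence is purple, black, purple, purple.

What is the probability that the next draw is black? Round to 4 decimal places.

0.3656

For each hypothesis, P(data | H) works out to: P(data | bag A) = (8/11)(3/11)(8/11)(8/11) = 0.10491; P(data | bag B) = (1/10)(9/10)(1/10)(1/10) = 0.0009; P(data | bag C) = (4/9)(5/9)(4/9)(4/9) = 0.048773.
Multiplying each by its prior: 1/3 · 0.10491 = 0.03497, 1/3 · 0.0009 = 0.0003, 1/3 · 0.048773 = 0.016258; these sum to 0.051528.
The posterior is then P(bag A | data) = 0.67867, P(bag B | data) = 0.0058221, P(bag C | data) = 0.31551.
The predictive probability is P(black next | data) = (3/11)(0.67867) + (9/10)(0.0058221) + (5/9)(0.31551) = 0.36561.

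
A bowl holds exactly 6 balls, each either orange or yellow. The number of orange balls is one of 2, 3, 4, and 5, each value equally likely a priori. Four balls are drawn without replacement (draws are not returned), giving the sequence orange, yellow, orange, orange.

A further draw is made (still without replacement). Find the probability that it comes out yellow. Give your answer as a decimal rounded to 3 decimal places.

0.333

Compute the likelihood of the observed sequence for each case: P(data | r = 2) = (2/6)(4/5)(1/4)(0/3) = 0; P(data | r = 3) = (3/6)(3/5)(2/4)(1/3) = 1/20; P(data | r = 4) = (4/6)(2/5)(3/4)(2/3) = 2/15; P(data | r = 5) = (5/6)(1/5)(4/4)(3/3) = 1/6.
Multiplying each by its prior: 1/4 · 0 = 0, 1/4 · 1/20 = 1/80, 1/4 · 2/15 = 1/30, 1/4 · 1/6 = 1/24; with total 7/80.
Dividing through by the total gives posterior P(r = 2 | data) = 0, P(r = 3 | data) = 1/7, P(r = 4 | data) = 8/21, P(r = 5 | data) = 10/21.
So P(yellow next | data) = Σ P(yellow next | H) P(H | data) = (1)(1/7) + (1/2)(8/21) + (0)(10/21) = 1/3.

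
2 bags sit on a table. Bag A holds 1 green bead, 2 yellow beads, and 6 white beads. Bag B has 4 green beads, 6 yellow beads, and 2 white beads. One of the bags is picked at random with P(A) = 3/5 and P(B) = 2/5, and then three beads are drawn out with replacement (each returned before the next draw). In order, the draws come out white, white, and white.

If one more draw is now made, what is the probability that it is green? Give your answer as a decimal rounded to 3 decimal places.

Under each hypothesis, the probability of the observed sequence is: P(data | bag A) = (6/9)(6/9)(6/9) = 8/27; P(data | bag B) = (2/12)(2/12)(2/12) = 1/216.
Multiplying each by its prior: 3/5 · 8/27 = 8/45, 2/5 · 1/216 = 1/540; summing to 97/540.
The posterior is then P(bag A | data) = 96/97, P(bag B | data) = 1/97.
Averaging over the posterior, P(green next | data) = (1/9)(96/97) + (1/3)(1/97) = 11/97.

0.113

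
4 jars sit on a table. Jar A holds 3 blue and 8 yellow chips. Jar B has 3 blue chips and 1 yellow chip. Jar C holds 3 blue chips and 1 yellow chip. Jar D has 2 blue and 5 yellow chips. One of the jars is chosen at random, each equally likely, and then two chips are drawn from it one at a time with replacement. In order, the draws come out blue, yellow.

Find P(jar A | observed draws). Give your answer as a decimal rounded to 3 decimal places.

0.255

The likelihood of the observed sequence under each hypothesis: P(data | jar A) = (3/11)(8/11) = 0.19835; P(data | jar B) = (3/4)(1/4) = 0.1875; P(data | jar C) = (3/4)(1/4) = 0.1875; P(data | jar D) = (2/7)(5/7) = 0.20408.
Weighting by the prior gives 1/4 · 0.19835 = 0.049587, 1/4 · 0.1875 = 0.046875, 1/4 · 0.1875 = 0.046875, 1/4 · 0.20408 = 0.05102; these sum to 0.19436.
Therefore the posterior P(jar A | data) = (0.049587) / (0.19436) = 0.25513.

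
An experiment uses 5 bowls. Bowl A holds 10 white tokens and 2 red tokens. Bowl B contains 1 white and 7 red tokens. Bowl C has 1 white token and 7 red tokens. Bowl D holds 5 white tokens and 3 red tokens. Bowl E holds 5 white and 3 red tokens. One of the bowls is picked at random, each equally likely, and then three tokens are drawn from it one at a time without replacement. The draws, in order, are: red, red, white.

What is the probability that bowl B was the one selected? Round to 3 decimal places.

0.282

For each hypothesis, P(data | H) works out to: P(data | bowl A) = (2/12)(1/11)(10/10) = 1/66; P(data | bowl B) = (7/8)(6/7)(1/6) = 1/8; P(data | bowl C) = (7/8)(6/7)(1/6) = 1/8; P(data | bowl D) = (3/8)(2/7)(5/6) = 5/56; P(data | bowl E) = (3/8)(2/7)(5/6) = 5/56.
Multiplying each by its prior: 1/5 · 1/66 = 1/330, 1/5 · 1/8 = 1/40, 1/5 · 1/8 = 1/40, 1/5 · 5/56 = 1/56, 1/5 · 5/56 = 1/56; these sum to 41/462.
By Bayes' rule, P(bowl B | data) = (1/40) / (41/462) = 231/820.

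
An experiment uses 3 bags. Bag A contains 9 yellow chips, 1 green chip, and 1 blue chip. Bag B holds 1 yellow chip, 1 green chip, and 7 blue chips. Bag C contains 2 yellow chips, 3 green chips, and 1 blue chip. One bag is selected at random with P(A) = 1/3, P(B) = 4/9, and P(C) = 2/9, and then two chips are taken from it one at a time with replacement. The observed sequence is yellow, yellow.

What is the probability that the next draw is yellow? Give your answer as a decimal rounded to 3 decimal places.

Compute the likelihood of the observed sequence for each case: P(data | bag A) = (9/11)(9/11) = 0.66942; P(data | bag B) = (1/9)(1/9) = 0.012346; P(data | bag C) = (2/6)(2/6) = 0.11111.
Multiplying each by its prior: 1/3 · 0.66942 = 0.22314, 4/9 · 0.012346 = 0.005487, 2/9 · 0.11111 = 0.024691; with total 0.25332.
Normalising, the posterior is P(bag A | data) = 0.88087, P(bag B | data) = 0.02166, P(bag C | data) = 0.097471.
Averaging over the posterior, P(yellow next | data) = (9/11)(0.88087) + (1/9)(0.02166) + (1/3)(0.097471) = 0.75561.

0.756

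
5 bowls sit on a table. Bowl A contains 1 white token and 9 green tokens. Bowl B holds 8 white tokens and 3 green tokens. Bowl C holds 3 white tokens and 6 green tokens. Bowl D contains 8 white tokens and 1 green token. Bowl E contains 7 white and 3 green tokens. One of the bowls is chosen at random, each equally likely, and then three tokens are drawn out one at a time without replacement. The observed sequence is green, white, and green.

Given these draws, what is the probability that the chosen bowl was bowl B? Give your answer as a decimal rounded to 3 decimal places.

0.126

Under each hypothesis, the probability of the observed sequence is: P(data | bowl A) = (9/10)(1/9)(8/8) = 0.1; P(data | bowl B) = (3/11)(8/10)(2/9) = 0.048485; P(data | bowl C) = (6/9)(3/8)(5/7) = 0.17857; P(data | bowl D) = (1/9)(8/8)(0/7) = 0; P(data | bowl E) = (3/10)(7/9)(2/8) = 0.058333.
Multiplying each by its prior: 1/5 · 0.1 = 0.02, 1/5 · 0.048485 = 0.009697, 1/5 · 0.17857 = 0.035714, 1/5 · 0 = 0, 1/5 · 0.058333 = 0.011667; with total 0.077078.
So P(bowl B | data) = (0.009697) / (0.077078) = 0.12581.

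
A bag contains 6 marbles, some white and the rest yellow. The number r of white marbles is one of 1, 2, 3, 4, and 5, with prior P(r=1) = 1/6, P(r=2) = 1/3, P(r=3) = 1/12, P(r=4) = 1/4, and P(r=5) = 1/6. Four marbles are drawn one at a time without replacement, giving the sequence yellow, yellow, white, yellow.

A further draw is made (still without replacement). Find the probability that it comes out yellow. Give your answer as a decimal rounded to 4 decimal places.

The likelihood of the observed sequence under each hypothesis: P(data | r = 1) = (5/6)(4/5)(1/4)(3/3) = 1/6; P(data | r = 2) = (4/6)(3/5)(2/4)(2/3) = 2/15; P(data | r = 3) = (3/6)(2/5)(3/4)(1/3) = 1/20; P(data | r = 4) = (2/6)(1/5)(4/4)(0/3) = 0; P(data | r = 5) = (1/6)(0/5) = 0.
The prior-weighted likelihoods are 1/6 · 1/6 = 1/36, 1/3 · 2/15 = 2/45, 1/12 · 1/20 = 1/240, 1/4 · 0 = 0, 1/6 · 0 = 0; these sum to 11/144.
Dividing through by the total gives posterior P(r = 1 | data) = 4/11, P(r = 2 | data) = 32/55, P(r = 3 | data) = 3/55, P(r = 4 | data) = 0, P(r = 5 | data) = 0.
Averaging over the posterior, P(yellow next | data) = (1)(4/11) + (1/2)(32/55) + (0)(3/55) = 36/55.

0.6545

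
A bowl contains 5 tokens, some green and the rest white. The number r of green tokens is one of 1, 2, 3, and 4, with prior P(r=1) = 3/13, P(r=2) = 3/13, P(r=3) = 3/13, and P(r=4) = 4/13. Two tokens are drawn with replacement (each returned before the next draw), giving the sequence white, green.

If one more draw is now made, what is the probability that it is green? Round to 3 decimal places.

Under each hypothesis, the probability of the observed sequence is: P(data | r = 1) = (4/5)(1/5) = 4/25; P(data | r = 2) = (3/5)(2/5) = 6/25; P(data | r = 3) = (2/5)(3/5) = 6/25; P(data | r = 4) = (1/5)(4/5) = 4/25.
The prior-weighted likelihoods are 3/13 · 4/25 = 12/325, 3/13 · 6/25 = 18/325, 3/13 · 6/25 = 18/325, 4/13 · 4/25 = 16/325; with total 64/325.
Normalising, the posterior is P(r = 1 | data) = 3/16, P(r = 2 | data) = 9/32, P(r = 3 | data) = 9/32, P(r = 4 | data) = 1/4.
The predictive probability is P(green next | data) = (1/5)(3/16) + (2/5)(9/32) + (3/5)(9/32) + (4/5)(1/4) = 83/160.

0.519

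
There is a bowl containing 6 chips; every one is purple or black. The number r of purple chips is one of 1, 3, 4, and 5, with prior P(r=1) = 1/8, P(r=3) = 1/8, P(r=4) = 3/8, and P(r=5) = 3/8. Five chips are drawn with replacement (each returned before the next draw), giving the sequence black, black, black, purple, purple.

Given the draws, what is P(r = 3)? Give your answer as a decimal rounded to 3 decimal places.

0.294

Compute the likelihood of the observed sequence for each case: P(data | r = 1) = (5/6)(5/6)(5/6)(1/6)(1/6) = 0.016075; P(data | r = 3) = (3/6)(3/6)(3/6)(3/6)(3/6) = 0.03125; P(data | r = 4) = (2/6)(2/6)(2/6)(4/6)(4/6) = 0.016461; P(data | r = 5) = (1/6)(1/6)(1/6)(5/6)(5/6) = 0.003215.
The prior-weighted likelihoods are 1/8 · 0.016075 = 0.0020094, 1/8 · 0.03125 = 0.0039062, 3/8 · 0.016461 = 0.0061728, 3/8 · 0.003215 = 0.0012056; summing to 0.013294.
Therefore the posterior P(r = 3 | data) = (0.0039062) / (0.013294) = 0.29383.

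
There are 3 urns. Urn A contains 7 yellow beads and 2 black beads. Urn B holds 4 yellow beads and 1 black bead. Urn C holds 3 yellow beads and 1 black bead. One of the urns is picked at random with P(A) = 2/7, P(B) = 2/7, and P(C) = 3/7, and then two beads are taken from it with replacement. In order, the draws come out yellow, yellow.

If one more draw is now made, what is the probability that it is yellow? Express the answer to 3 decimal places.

The likelihood of the observed sequence under each hypothesis: P(data | urn A) = (7/9)(7/9) = 0.60494; P(data | urn B) = (4/5)(4/5) = 0.64; P(data | urn C) = (3/4)(3/4) = 0.5625.
Weighting by the prior gives 2/7 · 0.60494 = 0.17284, 2/7 · 0.64 = 0.18286, 3/7 · 0.5625 = 0.24107; these sum to 0.59677.
The posterior is then P(urn A | data) = 0.28963, P(urn B | data) = 0.30641, P(urn C | data) = 0.40396.
So P(yellow next | data) = Σ P(yellow next | H) P(H | data) = (7/9)(0.28963) + (4/5)(0.30641) + (3/4)(0.40396) = 0.77337.

0.773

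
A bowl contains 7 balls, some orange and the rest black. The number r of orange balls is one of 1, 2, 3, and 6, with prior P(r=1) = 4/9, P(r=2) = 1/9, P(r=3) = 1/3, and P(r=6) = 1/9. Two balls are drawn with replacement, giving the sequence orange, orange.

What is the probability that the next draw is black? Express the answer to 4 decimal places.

0.3783

The likelihood of the observed sequence under each hypothesis: P(data | r = 1) = (1/7)(1/7) = 1/49; P(data | r = 2) = (2/7)(2/7) = 4/49; P(data | r = 3) = (3/7)(3/7) = 9/49; P(data | r = 6) = (6/7)(6/7) = 36/49.
Weighting by the prior gives 4/9 · 1/49 = 4/441, 1/9 · 4/49 = 4/441, 1/3 · 9/49 = 3/49, 1/9 · 36/49 = 4/49; with total 71/441.
The posterior is then P(r = 1 | data) = 4/71, P(r = 2 | data) = 4/71, P(r = 3 | data) = 27/71, P(r = 6 | data) = 36/71.
Averaging over the posterior, P(black next | data) = (6/7)(4/71) + (5/7)(4/71) + (4/7)(27/71) + (1/7)(36/71) = 188/497.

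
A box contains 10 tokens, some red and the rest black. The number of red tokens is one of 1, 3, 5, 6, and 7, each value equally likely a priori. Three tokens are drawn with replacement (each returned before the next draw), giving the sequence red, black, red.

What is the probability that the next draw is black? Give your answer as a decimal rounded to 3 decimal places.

0.443

The likelihood of the observed sequence under each hypothesis: P(data | r = 1) = (1/10)(9/10)(1/10) = 0.009; P(data | r = 3) = (3/10)(7/10)(3/10) = 0.063; P(data | r = 5) = (5/10)(5/10)(5/10) = 0.125; P(data | r = 6) = (6/10)(4/10)(6/10) = 0.144; P(data | r = 7) = (7/10)(3/10)(7/10) = 0.147.
Multiplying each by its prior: 1/5 · 0.009 = 0.0018, 1/5 · 0.063 = 0.0126, 1/5 · 0.125 = 0.025, 1/5 · 0.144 = 0.0288, 1/5 · 0.147 = 0.0294; with total 0.0976.
The posterior is then P(r = 1 | data) = 0.018443, P(r = 3 | data) = 0.1291, P(r = 5 | data) = 0.25615, P(r = 6 | data) = 0.29508, P(r = 7 | data) = 0.30123.
Averaging over the posterior, P(black next | data) = (9/10)(0.018443) + (7/10)(0.1291) + (1/2)(0.25615) + (2/5)(0.29508) + (3/10)(0.30123) = 0.44344.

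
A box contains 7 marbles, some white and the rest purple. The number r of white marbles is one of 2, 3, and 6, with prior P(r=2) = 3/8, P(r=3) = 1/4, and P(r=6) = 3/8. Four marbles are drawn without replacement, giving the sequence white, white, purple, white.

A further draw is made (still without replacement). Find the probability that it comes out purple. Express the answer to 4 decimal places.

0.1176

For each hypothesis, P(data | H) works out to: P(data | r = 2) = (2/7)(1/6)(5/5)(0/4) = 0; P(data | r = 3) = (3/7)(2/6)(4/5)(1/4) = 1/35; P(data | r = 6) = (6/7)(5/6)(1/5)(4/4) = 1/7.
The prior-weighted likelihoods are 3/8 · 0 = 0, 1/4 · 1/35 = 1/140, 3/8 · 1/7 = 3/56; these sum to 17/280.
Dividing through by the total gives posterior P(r = 2 | data) = 0, P(r = 3 | data) = 2/17, P(r = 6 | data) = 15/17.
Averaging over the posterior, P(purple next | data) = (1)(2/17) + (0)(15/17) = 2/17.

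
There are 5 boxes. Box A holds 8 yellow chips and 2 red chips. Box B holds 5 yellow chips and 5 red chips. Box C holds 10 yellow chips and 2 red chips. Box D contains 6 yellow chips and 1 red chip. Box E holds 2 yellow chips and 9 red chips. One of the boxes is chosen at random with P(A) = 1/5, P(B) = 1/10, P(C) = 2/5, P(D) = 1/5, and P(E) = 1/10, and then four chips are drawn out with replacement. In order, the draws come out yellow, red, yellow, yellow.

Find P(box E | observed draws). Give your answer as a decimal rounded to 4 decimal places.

For each hypothesis, P(data | H) works out to: P(data | box A) = (8/10)(2/10)(8/10)(8/10) = 0.1024; P(data | box B) = (5/10)(5/10)(5/10)(5/10) = 0.0625; P(data | box C) = (10/12)(2/12)(10/12)(10/12) = 0.096451; P(data | box D) = (6/7)(1/7)(6/7)(6/7) = 0.089963; P(data | box E) = (2/11)(9/11)(2/11)(2/11) = 0.0049177.
The prior-weighted likelihoods are 1/5 · 0.1024 = 0.02048, 1/10 · 0.0625 = 0.00625, 2/5 · 0.096451 = 0.03858, 1/5 · 0.089963 = 0.017993, 1/10 · 0.0049177 = 0.00049177; with total 0.083795.
Hence P(box E | data) = (0.00049177) / (0.083795) = 0.0058688.

0.0059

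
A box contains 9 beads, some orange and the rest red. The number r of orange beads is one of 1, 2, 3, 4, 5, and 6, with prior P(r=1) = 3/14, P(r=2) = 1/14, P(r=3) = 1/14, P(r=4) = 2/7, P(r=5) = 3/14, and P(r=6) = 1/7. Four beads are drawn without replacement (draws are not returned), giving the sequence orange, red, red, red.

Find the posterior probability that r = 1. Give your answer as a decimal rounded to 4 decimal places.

0.3170

For each hypothesis, P(data | H) works out to: P(data | r = 1) = (1/9)(8/8)(7/7)(6/6) = 0.11111; P(data | r = 2) = (2/9)(7/8)(6/7)(5/6) = 0.13889; P(data | r = 3) = (3/9)(6/8)(5/7)(4/6) = 0.11905; P(data | r = 4) = (4/9)(5/8)(4/7)(3/6) = 0.079365; P(data | r = 5) = (5/9)(4/8)(3/7)(2/6) = 0.039683; P(data | r = 6) = (6/9)(3/8)(2/7)(1/6) = 0.011905.
The prior-weighted likelihoods are 3/14 · 0.11111 = 0.02381, 1/14 · 0.13889 = 0.0099206, 1/14 · 0.11905 = 0.0085034, 2/7 · 0.079365 = 0.022676, 3/14 · 0.039683 = 0.0085034, 1/7 · 0.011905 = 0.0017007; these sum to 0.075113.
By Bayes' rule, P(r = 1 | data) = (0.02381) / (0.075113) = 0.31698.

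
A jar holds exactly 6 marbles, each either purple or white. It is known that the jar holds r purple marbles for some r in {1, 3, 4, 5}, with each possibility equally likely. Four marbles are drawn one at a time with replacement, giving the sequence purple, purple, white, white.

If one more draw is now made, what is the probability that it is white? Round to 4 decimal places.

0.4453

For each hypothesis, P(data | H) works out to: P(data | r = 1) = (1/6)(1/6)(5/6)(5/6) = 0.01929; P(data | r = 3) = (3/6)(3/6)(3/6)(3/6) = 0.0625; P(data | r = 4) = (4/6)(4/6)(2/6)(2/6) = 0.049383; P(data | r = 5) = (5/6)(5/6)(1/6)(1/6) = 0.01929.
Multiplying each by its prior: 1/4 · 0.01929 = 0.0048225, 1/4 · 0.0625 = 0.015625, 1/4 · 0.049383 = 0.012346, 1/4 · 0.01929 = 0.0048225; these sum to 0.037616.
The posterior is then P(r = 1 | data) = 0.12821, P(r = 3 | data) = 0.41538, P(r = 4 | data) = 0.32821, P(r = 5 | data) = 0.12821.
The predictive probability is P(white next | data) = (5/6)(0.12821) + (1/2)(0.41538) + (1/3)(0.32821) + (1/6)(0.12821) = 0.4453.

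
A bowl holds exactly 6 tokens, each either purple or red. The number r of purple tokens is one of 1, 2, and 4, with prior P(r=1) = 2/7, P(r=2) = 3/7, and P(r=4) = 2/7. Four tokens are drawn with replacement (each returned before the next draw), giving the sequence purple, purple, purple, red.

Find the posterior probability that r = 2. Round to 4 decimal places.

Compute the likelihood of the observed sequence for each case: P(data | r = 1) = (1/6)(1/6)(1/6)(5/6) = 0.003858; P(data | r = 2) = (2/6)(2/6)(2/6)(4/6) = 0.024691; P(data | r = 4) = (4/6)(4/6)(4/6)(2/6) = 0.098765.
The prior-weighted likelihoods are 2/7 · 0.003858 = 0.0011023, 3/7 · 0.024691 = 0.010582, 2/7 · 0.098765 = 0.028219; these sum to 0.039903.
By Bayes' rule, P(r = 2 | data) = (0.010582) / (0.039903) = 0.26519.

0.2652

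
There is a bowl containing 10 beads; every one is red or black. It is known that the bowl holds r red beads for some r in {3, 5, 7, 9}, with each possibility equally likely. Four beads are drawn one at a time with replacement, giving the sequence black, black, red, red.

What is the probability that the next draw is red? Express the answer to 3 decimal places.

0.520

For each hypothesis, P(data | H) works out to: P(data | r = 3) = (7/10)(7/10)(3/10)(3/10) = 0.0441; P(data | r = 5) = (5/10)(5/10)(5/10)(5/10) = 0.0625; P(data | r = 7) = (3/10)(3/10)(7/10)(7/10) = 0.0441; P(data | r = 9) = (1/10)(1/10)(9/10)(9/10) = 0.0081.
Multiplying each by its prior: 1/4 · 0.0441 = 0.011025, 1/4 · 0.0625 = 0.015625, 1/4 · 0.0441 = 0.011025, 1/4 · 0.0081 = 0.002025; summing to 0.0397.
Dividing through by the total gives posterior P(r = 3 | data) = 0.27771, P(r = 5 | data) = 0.39358, P(r = 7 | data) = 0.27771, P(r = 9 | data) = 0.051008.
The predictive probability is P(red next | data) = (3/10)(0.27771) + (1/2)(0.39358) + (7/10)(0.27771) + (9/10)(0.051008) = 0.5204.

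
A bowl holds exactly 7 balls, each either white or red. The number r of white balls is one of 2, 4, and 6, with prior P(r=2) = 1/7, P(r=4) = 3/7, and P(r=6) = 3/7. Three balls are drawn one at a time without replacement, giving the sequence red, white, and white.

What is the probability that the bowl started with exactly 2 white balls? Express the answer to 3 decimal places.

0.048

Under each hypothesis, the probability of the observed sequence is: P(data | r = 2) = (5/7)(2/6)(1/5) = 1/21; P(data | r = 4) = (3/7)(4/6)(3/5) = 6/35; P(data | r = 6) = (1/7)(6/6)(5/5) = 1/7.
Weighting by the prior gives 1/7 · 1/21 = 1/147, 3/7 · 6/35 = 18/245, 3/7 · 1/7 = 3/49; summing to 104/735.
So P(r = 2 | data) = (1/147) / (104/735) = 5/104.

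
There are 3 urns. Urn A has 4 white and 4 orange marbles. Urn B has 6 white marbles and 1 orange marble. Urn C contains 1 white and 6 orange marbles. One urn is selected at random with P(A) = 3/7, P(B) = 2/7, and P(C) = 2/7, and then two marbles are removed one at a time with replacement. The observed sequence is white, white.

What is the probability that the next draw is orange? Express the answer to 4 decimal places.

0.2743

Under each hypothesis, the probability of the observed sequence is: P(data | urn A) = (4/8)(4/8) = 0.25; P(data | urn B) = (6/7)(6/7) = 0.73469; P(data | urn C) = (1/7)(1/7) = 0.020408.
The prior-weighted likelihoods are 3/7 · 0.25 = 0.10714, 2/7 · 0.73469 = 0.20991, 2/7 · 0.020408 = 0.0058309; summing to 0.32289.
Dividing through by the total gives posterior P(urn A | data) = 0.33183, P(urn B | data) = 0.65011, P(urn C | data) = 0.018059.
So P(orange next | data) = Σ P(orange next | H) P(H | data) = (1/2)(0.33183) + (1/7)(0.65011) + (6/7)(0.018059) = 0.27427.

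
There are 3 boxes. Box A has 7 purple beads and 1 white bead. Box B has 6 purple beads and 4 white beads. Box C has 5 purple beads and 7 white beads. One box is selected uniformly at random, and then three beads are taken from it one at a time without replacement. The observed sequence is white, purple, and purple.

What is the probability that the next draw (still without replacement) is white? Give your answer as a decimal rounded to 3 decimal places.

0.357

The likelihood of the observed sequence under each hypothesis: P(data | box A) = (1/8)(7/7)(6/6) = 1/8; P(data | box B) = (4/10)(6/9)(5/8) = 1/6; P(data | box C) = (7/12)(5/11)(4/10) = 7/66.
Weighting by the prior gives 1/3 · 1/8 = 1/24, 1/3 · 1/6 = 1/18, 1/3 · 7/66 = 7/198; with total 35/264.
The posterior is then P(box A | data) = 0.31429, P(box B | data) = 0.41905, P(box C | data) = 0.26667.
So P(white next | data) = Σ P(white next | H) P(H | data) = (0)(0.31429) + (3/7)(0.41905) + (2/3)(0.26667) = 0.35737.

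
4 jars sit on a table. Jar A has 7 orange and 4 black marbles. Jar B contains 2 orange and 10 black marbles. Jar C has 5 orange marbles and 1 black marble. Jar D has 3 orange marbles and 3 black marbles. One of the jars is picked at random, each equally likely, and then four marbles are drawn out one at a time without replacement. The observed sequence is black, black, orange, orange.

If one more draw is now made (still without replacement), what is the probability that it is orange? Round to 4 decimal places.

For each hypothesis, P(data | H) works out to: P(data | jar A) = (4/11)(3/10)(7/9)(6/8) = 0.063636; P(data | jar B) = (10/12)(9/11)(2/10)(1/9) = 0.015152; P(data | jar C) = (1/6)(0/5) = 0; P(data | jar D) = (3/6)(2/5)(3/4)(2/3) = 0.1.
Multiplying each by its prior: 1/4 · 0.063636 = 0.015909, 1/4 · 0.015152 = 0.0037879, 1/4 · 0 = 0, 1/4 · 0.1 = 0.025; these sum to 0.044697.
Dividing through by the total gives posterior P(jar A | data) = 0.35593, P(jar B | data) = 0.084746, P(jar C | data) = 0, P(jar D | data) = 0.55932.
The predictive probability is P(orange next | data) = (5/7)(0.35593) + (0)(0.084746) + (1/2)(0.55932) = 0.5339.

0.5339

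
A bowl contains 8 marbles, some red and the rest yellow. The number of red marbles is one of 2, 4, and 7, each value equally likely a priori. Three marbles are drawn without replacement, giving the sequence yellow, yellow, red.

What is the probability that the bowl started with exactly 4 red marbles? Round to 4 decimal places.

0.4444

Under each hypothesis, the probability of the observed sequence is: P(data | r = 2) = (6/8)(5/7)(2/6) = 5/28; P(data | r = 4) = (4/8)(3/7)(4/6) = 1/7; P(data | r = 7) = (1/8)(0/7) = 0.
Weighting by the prior gives 1/3 · 5/28 = 5/84, 1/3 · 1/7 = 1/21, 1/3 · 0 = 0; these sum to 3/28.
So P(r = 4 | data) = (1/21) / (3/28) = 4/9.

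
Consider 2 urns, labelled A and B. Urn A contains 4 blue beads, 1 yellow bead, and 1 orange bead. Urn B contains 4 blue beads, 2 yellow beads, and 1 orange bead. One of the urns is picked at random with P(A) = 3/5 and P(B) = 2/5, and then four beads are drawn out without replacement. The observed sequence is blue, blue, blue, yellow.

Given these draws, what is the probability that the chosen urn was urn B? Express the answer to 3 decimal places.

Compute the likelihood of the observed sequence for each case: P(data | urn A) = (4/6)(3/5)(2/4)(1/3) = 1/15; P(data | urn B) = (4/7)(3/6)(2/5)(2/4) = 2/35.
The prior-weighted likelihoods are 3/5 · 1/15 = 1/25, 2/5 · 2/35 = 4/175; with total 11/175.
Hence P(urn B | data) = (4/175) / (11/175) = 4/11.

0.364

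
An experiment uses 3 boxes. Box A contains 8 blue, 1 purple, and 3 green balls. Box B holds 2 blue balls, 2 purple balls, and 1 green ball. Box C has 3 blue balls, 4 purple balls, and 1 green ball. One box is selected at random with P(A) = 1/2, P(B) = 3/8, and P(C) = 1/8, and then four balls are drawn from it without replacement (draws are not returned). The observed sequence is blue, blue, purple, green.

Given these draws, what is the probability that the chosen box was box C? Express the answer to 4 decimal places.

0.0836

The likelihood of the observed sequence under each hypothesis: P(data | box A) = (8/12)(7/11)(1/10)(3/9) = 0.014141; P(data | box B) = (2/5)(1/4)(2/3)(1/2) = 0.033333; P(data | box C) = (3/8)(2/7)(4/6)(1/5) = 0.014286.
The prior-weighted likelihoods are 1/2 · 0.014141 = 0.0070707, 3/8 · 0.033333 = 0.0125, 1/8 · 0.014286 = 0.0017857; these sum to 0.021356.
So P(box C | data) = (0.0017857) / (0.021356) = 0.083615.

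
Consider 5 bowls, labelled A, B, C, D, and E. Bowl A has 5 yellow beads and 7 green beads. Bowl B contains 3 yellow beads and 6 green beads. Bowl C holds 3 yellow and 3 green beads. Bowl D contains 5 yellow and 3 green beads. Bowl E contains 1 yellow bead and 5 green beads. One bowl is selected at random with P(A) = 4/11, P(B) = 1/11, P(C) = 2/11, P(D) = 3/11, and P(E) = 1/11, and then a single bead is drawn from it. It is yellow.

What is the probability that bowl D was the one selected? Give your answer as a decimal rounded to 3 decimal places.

The likelihood of this draw under each hypothesis: P(data | bowl A) = (5/12) = 5/12; P(data | bowl B) = (3/9) = 1/3; P(data | bowl C) = (3/6) = 1/2; P(data | bowl D) = (5/8) = 5/8; P(data | bowl E) = (1/6) = 1/6.
Multiplying each by its prior: 4/11 · 5/12 = 5/33, 1/11 · 1/3 = 1/33, 2/11 · 1/2 = 1/11, 3/11 · 5/8 = 15/88, 1/11 · 1/6 = 1/66; with total 11/24.
By Bayes' rule, P(bowl D | data) = (15/88) / (11/24) = 45/121.

0.372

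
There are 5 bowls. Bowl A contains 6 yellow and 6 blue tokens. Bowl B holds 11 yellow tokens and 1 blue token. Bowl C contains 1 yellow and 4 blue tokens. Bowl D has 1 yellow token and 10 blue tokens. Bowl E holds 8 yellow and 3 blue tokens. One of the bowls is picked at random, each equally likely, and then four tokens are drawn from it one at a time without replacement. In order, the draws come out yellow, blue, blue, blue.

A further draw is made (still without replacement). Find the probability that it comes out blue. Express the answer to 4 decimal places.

For each hypothesis, P(data | H) works out to: P(data | bowl A) = (6/12)(6/11)(5/10)(4/9) = 2/33; P(data | bowl B) = (11/12)(1/11)(0/10) = 0; P(data | bowl C) = (1/5)(4/4)(3/3)(2/2) = 1/5; P(data | bowl D) = (1/11)(10/10)(9/9)(8/8) = 1/11; P(data | bowl E) = (8/11)(3/10)(2/9)(1/8) = 1/165.
The prior-weighted likelihoods are 1/5 · 2/33 = 2/165, 1/5 · 0 = 0, 1/5 · 1/5 = 1/25, 1/5 · 1/11 = 1/55, 1/5 · 1/165 = 1/825; with total 59/825.
Normalising, the posterior is P(bowl A | data) = 10/59, P(bowl B | data) = 0, P(bowl C | data) = 33/59, P(bowl D | data) = 15/59, P(bowl E | data) = 1/59.
Averaging over the posterior, P(blue next | data) = (3/8)(10/59) + (1)(33/59) + (1)(15/59) + (0)(1/59) = 207/236.

0.8771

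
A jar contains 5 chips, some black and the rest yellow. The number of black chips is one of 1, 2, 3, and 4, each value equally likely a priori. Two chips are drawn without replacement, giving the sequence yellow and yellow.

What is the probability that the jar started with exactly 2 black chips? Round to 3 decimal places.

0.300

Under each hypothesis, the probability of the observed sequence is: P(data | r = 1) = (4/5)(3/4) = 3/5; P(data | r = 2) = (3/5)(2/4) = 3/10; P(data | r = 3) = (2/5)(1/4) = 1/10; P(data | r = 4) = (1/5)(0/4) = 0.
Multiplying each by its prior: 1/4 · 3/5 = 3/20, 1/4 · 3/10 = 3/40, 1/4 · 1/10 = 1/40, 1/4 · 0 = 0; with total 1/4.
So P(r = 2 | data) = (3/40) / (1/4) = 3/10.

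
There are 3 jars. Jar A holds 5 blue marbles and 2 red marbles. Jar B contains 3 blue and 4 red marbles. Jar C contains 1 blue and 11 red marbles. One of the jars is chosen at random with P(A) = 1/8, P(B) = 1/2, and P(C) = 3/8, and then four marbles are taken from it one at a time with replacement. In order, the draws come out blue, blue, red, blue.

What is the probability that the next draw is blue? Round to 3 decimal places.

The likelihood of the observed sequence under each hypothesis: P(data | jar A) = (5/7)(5/7)(2/7)(5/7) = 0.10412; P(data | jar B) = (3/7)(3/7)(4/7)(3/7) = 0.044981; P(data | jar C) = (1/12)(1/12)(11/12)(1/12) = 0.00053048.
Multiplying each by its prior: 1/8 · 0.10412 = 0.013015, 1/2 · 0.044981 = 0.022491, 3/8 · 0.00053048 = 0.00019893; these sum to 0.035705.
The posterior is then P(jar A | data) = 0.36453, P(jar B | data) = 0.6299, P(jar C | data) = 0.0055715.
Averaging over the posterior, P(blue next | data) = (5/7)(0.36453) + (3/7)(0.6299) + (1/12)(0.0055715) = 0.5308.

0.531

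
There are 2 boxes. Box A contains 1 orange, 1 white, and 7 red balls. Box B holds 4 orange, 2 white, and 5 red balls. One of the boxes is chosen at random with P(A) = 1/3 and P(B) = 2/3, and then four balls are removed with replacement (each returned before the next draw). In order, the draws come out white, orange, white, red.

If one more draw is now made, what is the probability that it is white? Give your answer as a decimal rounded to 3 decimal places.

0.176

The likelihood of the observed sequence under each hypothesis: P(data | box A) = (1/9)(1/9)(1/9)(7/9) = 0.0010669; P(data | box B) = (2/11)(4/11)(2/11)(5/11) = 0.0054641.
Multiplying each by its prior: 1/3 · 0.0010669 = 0.00035564, 2/3 · 0.0054641 = 0.0036427; summing to 0.0039984.
Normalising, the posterior is P(box A | data) = 0.088945, P(box B | data) = 0.91105.
The predictive probability is P(white next | data) = (1/9)(0.088945) + (2/11)(0.91105) = 0.17553.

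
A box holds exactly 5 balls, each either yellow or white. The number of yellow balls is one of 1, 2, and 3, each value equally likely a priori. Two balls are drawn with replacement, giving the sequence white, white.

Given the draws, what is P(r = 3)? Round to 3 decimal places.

0.138

For each hypothesis, P(data | H) works out to: P(data | r = 1) = (4/5)(4/5) = 16/25; P(data | r = 2) = (3/5)(3/5) = 9/25; P(data | r = 3) = (2/5)(2/5) = 4/25.
The prior-weighted likelihoods are 1/3 · 16/25 = 16/75, 1/3 · 9/25 = 3/25, 1/3 · 4/25 = 4/75; with total 29/75.
So P(r = 3 | data) = (4/75) / (29/75) = 4/29.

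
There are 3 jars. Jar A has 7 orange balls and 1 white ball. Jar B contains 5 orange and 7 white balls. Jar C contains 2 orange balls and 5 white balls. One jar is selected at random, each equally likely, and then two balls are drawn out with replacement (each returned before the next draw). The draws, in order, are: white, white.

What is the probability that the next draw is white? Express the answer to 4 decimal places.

0.6522

Under each hypothesis, the probability of the observed sequence is: P(data | jar A) = (1/8)(1/8) = 0.015625; P(data | jar B) = (7/12)(7/12) = 0.34028; P(data | jar C) = (5/7)(5/7) = 0.5102.
Multiplying each by its prior: 1/3 · 0.015625 = 0.0052083, 1/3 · 0.34028 = 0.11343, 1/3 · 0.5102 = 0.17007; these sum to 0.2887.
Normalising, the posterior is P(jar A | data) = 0.01804, P(jar B | data) = 0.39288, P(jar C | data) = 0.58908.
Averaging over the posterior, P(white next | data) = (1/8)(0.01804) + (7/12)(0.39288) + (5/7)(0.58908) = 0.65221.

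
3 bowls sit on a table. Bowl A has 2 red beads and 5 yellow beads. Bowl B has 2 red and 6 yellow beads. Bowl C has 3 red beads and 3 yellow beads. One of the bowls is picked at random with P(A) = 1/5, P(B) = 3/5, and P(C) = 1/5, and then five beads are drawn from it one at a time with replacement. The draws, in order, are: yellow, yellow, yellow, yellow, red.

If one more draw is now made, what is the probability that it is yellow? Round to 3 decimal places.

0.719

For each hypothesis, P(data | H) works out to: P(data | bowl A) = (5/7)(5/7)(5/7)(5/7)(2/7) = 0.074374; P(data | bowl B) = (6/8)(6/8)(6/8)(6/8)(2/8) = 0.079102; P(data | bowl C) = (3/6)(3/6)(3/6)(3/6)(3/6) = 0.03125.
Weighting by the prior gives 1/5 · 0.074374 = 0.014875, 3/5 · 0.079102 = 0.047461, 1/5 · 0.03125 = 0.00625; these sum to 0.068586.
Normalising, the posterior is P(bowl A | data) = 0.21688, P(bowl B | data) = 0.69199, P(bowl C | data) = 0.091127.
Averaging over the posterior, P(yellow next | data) = (5/7)(0.21688) + (3/4)(0.69199) + (1/2)(0.091127) = 0.71947.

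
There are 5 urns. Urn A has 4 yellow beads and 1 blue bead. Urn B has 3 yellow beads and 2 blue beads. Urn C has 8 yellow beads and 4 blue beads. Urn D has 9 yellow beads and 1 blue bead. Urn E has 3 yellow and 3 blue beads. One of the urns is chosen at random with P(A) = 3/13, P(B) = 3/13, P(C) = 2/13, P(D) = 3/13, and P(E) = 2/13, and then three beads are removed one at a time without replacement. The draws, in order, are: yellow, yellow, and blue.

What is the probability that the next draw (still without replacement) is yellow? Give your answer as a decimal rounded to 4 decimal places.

Under each hypothesis, the probability of the observed sequence is: P(data | urn A) = (4/5)(3/4)(1/3) = 0.2; P(data | urn B) = (3/5)(2/4)(2/3) = 0.2; P(data | urn C) = (8/12)(7/11)(4/10) = 0.1697; P(data | urn D) = (9/10)(8/9)(1/8) = 0.1; P(data | urn E) = (3/6)(2/5)(3/4) = 0.15.
Multiplying each by its prior: 3/13 · 0.2 = 0.046154, 3/13 · 0.2 = 0.046154, 2/13 · 0.1697 = 0.026107, 3/13 · 0.1 = 0.023077, 2/13 · 0.15 = 0.023077; these sum to 0.16457.
Normalising, the posterior is P(urn A | data) = 0.28045, P(urn B | data) = 0.28045, P(urn C | data) = 0.15864, P(urn D | data) = 0.14023, P(urn E | data) = 0.14023.
Averaging over the posterior, P(yellow next | data) = (1)(0.28045) + (1/2)(0.28045) + (2/3)(0.15864) + (1)(0.14023) + (1/3)(0.14023) = 0.71341.

0.7134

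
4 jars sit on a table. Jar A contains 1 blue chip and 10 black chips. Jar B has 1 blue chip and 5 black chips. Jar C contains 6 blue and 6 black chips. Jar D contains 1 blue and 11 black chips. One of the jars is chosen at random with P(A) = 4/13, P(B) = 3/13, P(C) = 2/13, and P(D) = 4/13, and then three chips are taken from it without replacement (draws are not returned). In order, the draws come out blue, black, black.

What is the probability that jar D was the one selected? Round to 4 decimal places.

Under each hypothesis, the probability of the observed sequence is: P(data | jar A) = (1/11)(10/10)(9/9) = 1/11; P(data | jar B) = (1/6)(5/5)(4/4) = 1/6; P(data | jar C) = (6/12)(6/11)(5/10) = 3/22; P(data | jar D) = (1/12)(11/11)(10/10) = 1/12.
Multiplying each by its prior: 4/13 · 1/11 = 4/143, 3/13 · 1/6 = 1/26, 2/13 · 3/22 = 3/143, 4/13 · 1/12 = 1/39; with total 97/858.
By Bayes' rule, P(jar D | data) = (1/39) / (97/858) = 22/97.

0.2268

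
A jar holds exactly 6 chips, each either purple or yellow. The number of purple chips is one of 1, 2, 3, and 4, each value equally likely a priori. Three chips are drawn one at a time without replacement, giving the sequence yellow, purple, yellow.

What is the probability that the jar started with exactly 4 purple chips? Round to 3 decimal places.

0.114

The likelihood of the observed sequence under each hypothesis: P(data | r = 1) = (5/6)(1/5)(4/4) = 1/6; P(data | r = 2) = (4/6)(2/5)(3/4) = 1/5; P(data | r = 3) = (3/6)(3/5)(2/4) = 3/20; P(data | r = 4) = (2/6)(4/5)(1/4) = 1/15.
Multiplying each by its prior: 1/4 · 1/6 = 1/24, 1/4 · 1/5 = 1/20, 1/4 · 3/20 = 3/80, 1/4 · 1/15 = 1/60; summing to 7/48.
Hence P(r = 4 | data) = (1/60) / (7/48) = 4/35.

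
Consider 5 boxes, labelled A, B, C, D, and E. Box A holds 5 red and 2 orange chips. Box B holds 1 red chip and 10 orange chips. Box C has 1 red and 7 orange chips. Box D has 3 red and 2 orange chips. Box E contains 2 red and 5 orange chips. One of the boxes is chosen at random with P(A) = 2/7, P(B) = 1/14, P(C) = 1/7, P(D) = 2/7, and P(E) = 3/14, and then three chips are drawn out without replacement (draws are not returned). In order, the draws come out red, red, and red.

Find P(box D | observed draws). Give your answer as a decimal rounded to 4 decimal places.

0.2593

Compute the likelihood of the observed sequence for each case: P(data | box A) = (5/7)(4/6)(3/5) = 2/7; P(data | box B) = (1/11)(0/10) = 0; P(data | box C) = (1/8)(0/7) = 0; P(data | box D) = (3/5)(2/4)(1/3) = 1/10; P(data | box E) = (2/7)(1/6)(0/5) = 0.
The prior-weighted likelihoods are 2/7 · 2/7 = 4/49, 1/14 · 0 = 0, 1/7 · 0 = 0, 2/7 · 1/10 = 1/35, 3/14 · 0 = 0; with total 27/245.
Therefore the posterior P(box D | data) = (1/35) / (27/245) = 7/27.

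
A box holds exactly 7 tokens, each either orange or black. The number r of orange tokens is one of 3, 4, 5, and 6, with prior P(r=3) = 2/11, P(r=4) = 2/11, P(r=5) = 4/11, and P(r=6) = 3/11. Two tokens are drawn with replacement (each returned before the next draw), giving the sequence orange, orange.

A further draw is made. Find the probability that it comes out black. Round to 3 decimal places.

For each hypothesis, P(data | H) works out to: P(data | r = 3) = (3/7)(3/7) = 9/49; P(data | r = 4) = (4/7)(4/7) = 16/49; P(data | r = 5) = (5/7)(5/7) = 25/49; P(data | r = 6) = (6/7)(6/7) = 36/49.
Weighting by the prior gives 2/11 · 9/49 = 18/539, 2/11 · 16/49 = 32/539, 4/11 · 25/49 = 100/539, 3/11 · 36/49 = 108/539; these sum to 258/539.
Dividing through by the total gives posterior P(r = 3 | data) = 3/43, P(r = 4 | data) = 16/129, P(r = 5 | data) = 50/129, P(r = 6 | data) = 18/43.
Averaging over the posterior, P(black next | data) = (4/7)(3/43) + (3/7)(16/129) + (2/7)(50/129) + (1/7)(18/43) = 34/129.

0.264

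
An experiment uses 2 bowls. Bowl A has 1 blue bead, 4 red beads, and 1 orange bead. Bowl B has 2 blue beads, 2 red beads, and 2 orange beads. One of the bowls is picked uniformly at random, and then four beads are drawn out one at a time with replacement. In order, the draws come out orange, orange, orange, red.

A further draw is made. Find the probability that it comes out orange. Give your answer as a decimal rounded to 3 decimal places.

The likelihood of the observed sequence under each hypothesis: P(data | bowl A) = (1/6)(1/6)(1/6)(4/6) = 1/324; P(data | bowl B) = (2/6)(2/6)(2/6)(2/6) = 1/81.
The prior-weighted likelihoods are 1/2 · 1/324 = 1/648, 1/2 · 1/81 = 1/162; with total 5/648.
The posterior is then P(bowl A | data) = 1/5, P(bowl B | data) = 4/5.
The predictive probability is P(orange next | data) = (1/6)(1/5) + (1/3)(4/5) = 3/10.

0.300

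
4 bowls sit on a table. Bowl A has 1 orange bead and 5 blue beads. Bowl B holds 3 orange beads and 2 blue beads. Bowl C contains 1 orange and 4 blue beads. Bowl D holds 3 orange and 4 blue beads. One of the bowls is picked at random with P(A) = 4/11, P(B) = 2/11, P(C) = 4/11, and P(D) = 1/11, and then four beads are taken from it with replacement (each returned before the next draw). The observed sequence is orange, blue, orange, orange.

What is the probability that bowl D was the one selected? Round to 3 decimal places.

Under each hypothesis, the probability of the observed sequence is: P(data | bowl A) = (1/6)(5/6)(1/6)(1/6) = 0.003858; P(data | bowl B) = (3/5)(2/5)(3/5)(3/5) = 0.0864; P(data | bowl C) = (1/5)(4/5)(1/5)(1/5) = 0.0064; P(data | bowl D) = (3/7)(4/7)(3/7)(3/7) = 0.044981.
The prior-weighted likelihoods are 4/11 · 0.003858 = 0.0014029, 2/11 · 0.0864 = 0.015709, 4/11 · 0.0064 = 0.0023273, 1/11 · 0.044981 = 0.0040892; with total 0.023528.
Therefore the posterior P(bowl D | data) = (0.0040892) / (0.023528) = 0.1738.

0.174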